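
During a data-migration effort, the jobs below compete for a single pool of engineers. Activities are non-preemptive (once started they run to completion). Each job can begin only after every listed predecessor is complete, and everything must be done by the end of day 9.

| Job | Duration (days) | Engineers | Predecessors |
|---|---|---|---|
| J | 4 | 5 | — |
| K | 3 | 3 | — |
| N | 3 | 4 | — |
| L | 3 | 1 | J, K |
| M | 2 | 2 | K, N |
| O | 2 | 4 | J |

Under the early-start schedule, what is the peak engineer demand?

12

Early-start schedule: J@1, K@1, N@1, L@5, M@4, O@5.
Load per day: day 1: 12, day 2: 12, day 3: 12, day 4: 7, day 5: 7, day 6: 5, day 7: 1, day 8: 0, day 9: 0.
Peak is 12.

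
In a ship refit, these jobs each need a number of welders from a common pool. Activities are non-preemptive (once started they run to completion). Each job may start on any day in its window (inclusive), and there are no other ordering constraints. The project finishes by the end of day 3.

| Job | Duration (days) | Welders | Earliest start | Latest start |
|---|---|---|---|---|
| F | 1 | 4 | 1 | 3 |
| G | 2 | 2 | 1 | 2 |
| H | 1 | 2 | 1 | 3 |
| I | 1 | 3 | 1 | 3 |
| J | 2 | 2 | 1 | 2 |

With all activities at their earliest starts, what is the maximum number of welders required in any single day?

13

Early-start schedule: F@1, G@1, H@1, I@1, J@1.
Load per day: day 1: 13, day 2: 4, day 3: 0.
Peak is 13.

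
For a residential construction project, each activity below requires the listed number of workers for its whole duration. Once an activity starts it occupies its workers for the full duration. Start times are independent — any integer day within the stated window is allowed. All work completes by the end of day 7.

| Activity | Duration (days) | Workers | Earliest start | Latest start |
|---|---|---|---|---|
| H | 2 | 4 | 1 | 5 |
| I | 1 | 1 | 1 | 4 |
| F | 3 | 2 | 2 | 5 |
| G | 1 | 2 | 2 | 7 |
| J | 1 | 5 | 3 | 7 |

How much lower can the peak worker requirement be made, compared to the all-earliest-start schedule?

3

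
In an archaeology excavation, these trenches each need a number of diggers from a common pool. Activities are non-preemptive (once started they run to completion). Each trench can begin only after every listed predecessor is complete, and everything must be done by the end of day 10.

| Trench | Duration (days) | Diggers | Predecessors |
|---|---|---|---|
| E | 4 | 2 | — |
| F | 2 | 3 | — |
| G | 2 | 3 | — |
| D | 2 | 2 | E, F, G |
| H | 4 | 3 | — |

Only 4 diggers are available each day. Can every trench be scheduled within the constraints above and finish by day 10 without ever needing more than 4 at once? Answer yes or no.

The minimum achievable peak is 5; 4 < 5, so no feasible schedule stays within the cap.

no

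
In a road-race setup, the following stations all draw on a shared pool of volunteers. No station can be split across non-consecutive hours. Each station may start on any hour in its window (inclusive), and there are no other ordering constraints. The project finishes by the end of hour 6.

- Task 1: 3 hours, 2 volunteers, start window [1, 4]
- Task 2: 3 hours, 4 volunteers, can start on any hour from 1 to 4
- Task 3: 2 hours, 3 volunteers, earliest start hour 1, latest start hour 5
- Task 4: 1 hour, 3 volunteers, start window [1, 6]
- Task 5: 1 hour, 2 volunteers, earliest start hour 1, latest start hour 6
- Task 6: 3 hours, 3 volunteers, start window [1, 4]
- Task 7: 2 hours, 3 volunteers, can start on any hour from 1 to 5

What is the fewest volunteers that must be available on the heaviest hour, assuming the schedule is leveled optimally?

Early-start (Task 1@1, Task 2@1, Task 3@1, Task 4@1, Task 5@1, Task 6@1, Task 7@1) gives peak 20: h1:20  h2:15  h3:9  h4:0  h5:0  h6:0.
Shift Task 2→3, Task 4→6, Task 5→3, Task 6→4.
Schedule Task 1@1, Task 2@3, Task 3@1, Task 4@6, Task 5@3, Task 6@4, Task 7@1: h1:8  h2:8  h3:8  h4:7  h5:7  h6:6 — peak 8.
Total volunteer-hours = 44 over 6 hours ⇒ peak ≥ ⌈44/6⌉ = 8, so 8 is optimal.

8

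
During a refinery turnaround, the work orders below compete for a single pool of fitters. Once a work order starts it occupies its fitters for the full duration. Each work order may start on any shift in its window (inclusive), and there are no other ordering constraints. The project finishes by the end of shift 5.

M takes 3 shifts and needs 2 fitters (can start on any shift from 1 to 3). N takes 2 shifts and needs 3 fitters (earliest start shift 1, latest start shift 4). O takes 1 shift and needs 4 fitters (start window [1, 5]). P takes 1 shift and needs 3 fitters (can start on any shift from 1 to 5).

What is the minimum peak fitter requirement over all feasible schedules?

5

Early-start (M@1, N@1, O@1, P@1) gives peak 12: s1:12  s2:5  s3:2  s4:0  s5:0.
Shift O→4, P→3.
Schedule M@1, N@1, O@4, P@3: s1:5  s2:5  s3:5  s4:4  s5:0 — peak 5.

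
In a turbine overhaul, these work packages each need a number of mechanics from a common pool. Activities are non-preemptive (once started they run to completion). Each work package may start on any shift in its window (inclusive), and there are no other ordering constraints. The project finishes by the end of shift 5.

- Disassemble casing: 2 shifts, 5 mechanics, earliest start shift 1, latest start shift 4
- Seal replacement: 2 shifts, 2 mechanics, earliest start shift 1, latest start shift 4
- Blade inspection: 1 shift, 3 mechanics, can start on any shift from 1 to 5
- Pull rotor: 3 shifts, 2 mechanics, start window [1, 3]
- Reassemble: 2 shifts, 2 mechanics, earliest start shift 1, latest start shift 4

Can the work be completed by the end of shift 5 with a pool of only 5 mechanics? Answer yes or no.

no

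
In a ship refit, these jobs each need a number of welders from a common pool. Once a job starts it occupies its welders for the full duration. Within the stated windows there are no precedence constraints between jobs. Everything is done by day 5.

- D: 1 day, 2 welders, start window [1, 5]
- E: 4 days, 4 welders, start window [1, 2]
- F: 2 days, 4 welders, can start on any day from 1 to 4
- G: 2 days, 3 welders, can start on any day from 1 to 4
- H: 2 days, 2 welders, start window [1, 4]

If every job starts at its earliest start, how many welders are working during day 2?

13

At early start, day 2 has: E, F, G, H.
Demand: 4 + 4 + 3 + 2 = 13.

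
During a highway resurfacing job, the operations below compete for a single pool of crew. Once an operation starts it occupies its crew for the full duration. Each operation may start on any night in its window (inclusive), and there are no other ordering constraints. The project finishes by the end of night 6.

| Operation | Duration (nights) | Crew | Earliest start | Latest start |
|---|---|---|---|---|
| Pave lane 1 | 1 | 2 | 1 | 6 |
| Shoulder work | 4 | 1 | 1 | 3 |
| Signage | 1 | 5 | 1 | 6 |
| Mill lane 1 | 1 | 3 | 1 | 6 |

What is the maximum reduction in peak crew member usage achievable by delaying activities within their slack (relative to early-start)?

6

Early-start peak: n1:11  n2:1  n3:1  n4:1  n5:0  n6:0 ⇒ 11.
Leveled (Pave lane 1@1, Shoulder work@1, Signage@5, Mill lane 1@2): n1:3  n2:4  n3:1  n4:1  n5:5  n6:0 ⇒ 5.
Reduction 11 − 5 = 6.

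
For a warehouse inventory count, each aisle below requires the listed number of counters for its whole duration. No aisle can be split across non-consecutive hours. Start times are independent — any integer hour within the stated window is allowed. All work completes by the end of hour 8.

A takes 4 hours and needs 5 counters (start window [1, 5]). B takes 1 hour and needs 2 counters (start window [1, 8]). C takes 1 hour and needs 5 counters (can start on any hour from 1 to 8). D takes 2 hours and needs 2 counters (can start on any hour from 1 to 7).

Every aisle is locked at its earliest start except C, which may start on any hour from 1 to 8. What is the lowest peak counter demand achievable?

9

C@1: h1:14  h2:7  h3:5  h4:5  h5:0  h6:0  h7:0  h8:0 → peak 14
C@2: h1:9  h2:12  h3:5  h4:5  h5:0  h6:0  h7:0  h8:0 → peak 12
C@3: h1:9  h2:7  h3:10  h4:5  h5:0  h6:0  h7:0  h8:0 → peak 10
C@4: h1:9  h2:7  h3:5  h4:10  h5:0  h6:0  h7:0  h8:0 → peak 10
C@5: h1:9  h2:7  h3:5  h4:5  h5:5  h6:0  h7:0  h8:0 → peak 9
C@6: h1:9  h2:7  h3:5  h4:5  h5:0  h6:5  h7:0  h8:0 → peak 9
C@7: h1:9  h2:7  h3:5  h4:5  h5:0  h6:0  h7:5  h8:0 → peak 9
C@8: h1:9  h2:7  h3:5  h4:5  h5:0  h6:0  h7:0  h8:5 → peak 9
Best is C@5, peak 9.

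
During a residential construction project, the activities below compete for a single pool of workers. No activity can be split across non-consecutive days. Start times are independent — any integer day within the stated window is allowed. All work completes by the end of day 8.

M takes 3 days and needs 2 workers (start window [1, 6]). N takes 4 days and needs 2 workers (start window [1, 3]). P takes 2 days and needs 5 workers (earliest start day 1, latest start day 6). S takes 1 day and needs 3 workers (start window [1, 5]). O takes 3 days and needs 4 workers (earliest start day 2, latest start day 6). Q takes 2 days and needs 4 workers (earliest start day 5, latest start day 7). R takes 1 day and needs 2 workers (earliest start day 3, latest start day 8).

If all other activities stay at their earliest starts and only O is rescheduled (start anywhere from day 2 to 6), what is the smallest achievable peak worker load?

12

O@2: d1:12  d2:13  d3:10  d4:6  d5:4  d6:4  d7:0  d8:0 → peak 13
O@3: d1:12  d2:9  d3:10  d4:6  d5:8  d6:4  d7:0  d8:0 → peak 12
O@4: d1:12  d2:9  d3:6  d4:6  d5:8  d6:8  d7:0  d8:0 → peak 12
O@5: d1:12  d2:9  d3:6  d4:2  d5:8  d6:8  d7:4  d8:0 → peak 12
O@6: d1:12  d2:9  d3:6  d4:2  d5:4  d6:8  d7:4  d8:4 → peak 12
Best is O@3, peak 12.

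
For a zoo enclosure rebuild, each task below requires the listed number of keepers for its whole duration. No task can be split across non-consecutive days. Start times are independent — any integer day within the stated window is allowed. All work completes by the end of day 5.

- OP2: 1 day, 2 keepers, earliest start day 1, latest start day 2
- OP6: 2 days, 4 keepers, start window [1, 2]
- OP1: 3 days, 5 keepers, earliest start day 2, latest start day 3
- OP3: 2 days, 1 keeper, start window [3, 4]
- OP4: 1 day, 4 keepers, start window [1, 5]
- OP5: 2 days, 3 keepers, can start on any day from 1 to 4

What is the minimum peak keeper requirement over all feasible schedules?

Early-start (OP2@1, OP6@1, OP1@2, OP3@3, OP4@1, OP5@1) gives peak 13: d1:13  d2:12  d3:6  d4:6  d5:0.
Shift OP4→5, OP5→3.
Schedule OP2@1, OP6@1, OP1@2, OP3@3, OP4@5, OP5@3: d1:6  d2:9  d3:9  d4:9  d5:4 — peak 9.

9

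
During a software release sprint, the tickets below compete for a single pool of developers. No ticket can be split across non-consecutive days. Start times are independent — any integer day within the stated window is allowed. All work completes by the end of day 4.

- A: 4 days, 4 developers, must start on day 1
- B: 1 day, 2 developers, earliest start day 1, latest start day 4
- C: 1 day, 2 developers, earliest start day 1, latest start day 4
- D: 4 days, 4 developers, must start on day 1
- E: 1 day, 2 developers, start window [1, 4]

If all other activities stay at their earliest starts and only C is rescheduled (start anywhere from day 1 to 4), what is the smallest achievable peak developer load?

12

C@1: d1:14  d2:8  d3:8  d4:8 → peak 14
C@2: d1:12  d2:10  d3:8  d4:8 → peak 12
C@3: d1:12  d2:8  d3:10  d4:8 → peak 12
C@4: d1:12  d2:8  d3:8  d4:10 → peak 12
Best is C@2, peak 12.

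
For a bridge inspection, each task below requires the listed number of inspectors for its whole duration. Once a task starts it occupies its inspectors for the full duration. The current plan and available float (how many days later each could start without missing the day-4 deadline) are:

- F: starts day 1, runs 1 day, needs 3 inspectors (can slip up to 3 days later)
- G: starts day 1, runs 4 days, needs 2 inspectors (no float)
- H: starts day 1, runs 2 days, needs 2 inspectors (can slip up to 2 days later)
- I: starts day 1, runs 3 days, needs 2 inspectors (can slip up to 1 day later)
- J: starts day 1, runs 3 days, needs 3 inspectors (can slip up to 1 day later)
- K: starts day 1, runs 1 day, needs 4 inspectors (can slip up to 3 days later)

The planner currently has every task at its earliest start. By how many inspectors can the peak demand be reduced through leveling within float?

Early-start peak: d1:16  d2:9  d3:7  d4:2 ⇒ 16.
Leveled (F@1, G@1, H@1, I@1, J@2, K@4): d1:9  d2:9  d3:7  d4:9 ⇒ 9.
Reduction 16 − 9 = 7.

7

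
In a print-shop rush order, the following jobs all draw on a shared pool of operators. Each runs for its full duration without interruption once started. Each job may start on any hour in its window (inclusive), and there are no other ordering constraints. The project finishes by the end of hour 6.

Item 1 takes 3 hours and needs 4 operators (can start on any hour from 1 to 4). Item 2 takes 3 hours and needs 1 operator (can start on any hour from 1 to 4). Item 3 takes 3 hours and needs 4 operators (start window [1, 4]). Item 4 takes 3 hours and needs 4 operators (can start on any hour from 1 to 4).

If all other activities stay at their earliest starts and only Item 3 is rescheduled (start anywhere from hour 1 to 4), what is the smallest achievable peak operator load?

Item 3@1: h1:13  h2:13  h3:13  h4:0  h5:0  h6:0 → peak 13
Item 3@2: h1:9  h2:13  h3:13  h4:4  h5:0  h6:0 → peak 13
Item 3@3: h1:9  h2:9  h3:13  h4:4  h5:4  h6:0 → peak 13
Item 3@4: h1:9  h2:9  h3:9  h4:4  h5:4  h6:4 → peak 9
Best is Item 3@4, peak 9.

9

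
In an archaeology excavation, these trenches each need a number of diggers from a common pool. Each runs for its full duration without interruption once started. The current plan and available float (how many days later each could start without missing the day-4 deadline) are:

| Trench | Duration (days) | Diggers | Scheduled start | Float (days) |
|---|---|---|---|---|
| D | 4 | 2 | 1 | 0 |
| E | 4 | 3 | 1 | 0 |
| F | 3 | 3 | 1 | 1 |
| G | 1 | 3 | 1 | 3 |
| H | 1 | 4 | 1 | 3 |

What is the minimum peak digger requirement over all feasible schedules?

Early-start (D@1, E@1, F@1, G@1, H@1) gives peak 15: d1:15  d2:8  d3:8  d4:5.
Shift H→4.
Schedule D@1, E@1, F@1, G@1, H@4: d1:11  d2:8  d3:8  d4:9 — peak 11.

11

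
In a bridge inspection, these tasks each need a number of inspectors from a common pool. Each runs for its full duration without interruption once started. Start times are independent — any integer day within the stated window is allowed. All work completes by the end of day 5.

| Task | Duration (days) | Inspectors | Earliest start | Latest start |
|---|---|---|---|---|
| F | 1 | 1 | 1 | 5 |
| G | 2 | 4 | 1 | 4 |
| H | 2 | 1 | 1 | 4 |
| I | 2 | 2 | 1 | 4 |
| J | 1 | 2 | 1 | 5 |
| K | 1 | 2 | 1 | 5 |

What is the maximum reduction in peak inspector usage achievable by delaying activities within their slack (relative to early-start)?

Early-start peak: d1:12  d2:7  d3:0  d4:0  d5:0 ⇒ 12.
Leveled (F@1, G@3, H@1, I@1, J@5, K@5): d1:4  d2:3  d3:4  d4:4  d5:4 ⇒ 4.
Reduction 12 − 4 = 8.

8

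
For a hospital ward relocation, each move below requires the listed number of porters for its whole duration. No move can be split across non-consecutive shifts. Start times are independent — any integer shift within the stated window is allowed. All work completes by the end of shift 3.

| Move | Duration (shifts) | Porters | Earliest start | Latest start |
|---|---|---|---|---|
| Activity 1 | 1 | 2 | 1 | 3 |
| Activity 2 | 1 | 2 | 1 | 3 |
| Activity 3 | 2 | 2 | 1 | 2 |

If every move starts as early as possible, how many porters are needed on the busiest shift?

6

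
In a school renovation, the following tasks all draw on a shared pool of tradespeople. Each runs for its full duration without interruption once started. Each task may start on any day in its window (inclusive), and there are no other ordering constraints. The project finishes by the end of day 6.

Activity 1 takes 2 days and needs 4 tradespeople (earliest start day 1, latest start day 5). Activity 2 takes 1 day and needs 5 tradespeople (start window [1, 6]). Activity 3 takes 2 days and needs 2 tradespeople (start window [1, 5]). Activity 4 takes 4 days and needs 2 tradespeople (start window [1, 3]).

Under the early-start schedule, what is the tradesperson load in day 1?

13

At early start, day 1 has: Activity 1, Activity 2, Activity 3, Activity 4.
Demand: 4 + 5 + 2 + 2 = 13.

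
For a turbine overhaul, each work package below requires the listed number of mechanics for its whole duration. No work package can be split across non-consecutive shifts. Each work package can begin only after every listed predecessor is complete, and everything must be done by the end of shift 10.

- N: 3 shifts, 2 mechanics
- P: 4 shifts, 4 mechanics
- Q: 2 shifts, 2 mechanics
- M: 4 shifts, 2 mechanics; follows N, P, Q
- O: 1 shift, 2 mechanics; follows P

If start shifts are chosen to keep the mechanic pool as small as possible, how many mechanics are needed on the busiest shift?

6

Early-start (N@1, P@1, Q@1, M@5, O@5) gives peak 8: s1:8  s2:8  s3:6  s4:4  s5:4  s6:2  s7:2  s8:2  s9:0  s10:0.
Shift Q→4, M→6.
Schedule N@1, P@1, Q@4, M@6, O@5: s1:6  s2:6  s3:6  s4:6  s5:4  s6:2  s7:2  s8:2  s9:2  s10:0 — peak 6.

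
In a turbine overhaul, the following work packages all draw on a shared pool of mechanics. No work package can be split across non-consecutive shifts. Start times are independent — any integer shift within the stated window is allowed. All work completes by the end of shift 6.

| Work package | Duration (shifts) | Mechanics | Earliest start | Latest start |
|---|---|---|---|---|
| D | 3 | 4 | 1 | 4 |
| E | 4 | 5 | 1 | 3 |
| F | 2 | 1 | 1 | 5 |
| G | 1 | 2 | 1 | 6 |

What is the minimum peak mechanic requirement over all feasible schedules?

9

Early-start (D@1, E@1, F@1, G@1) gives peak 12: s1:12  s2:10  s3:9  s4:5  s5:0  s6:0.
Shift F→4, G→4.
Schedule D@1, E@1, F@4, G@4: s1:9  s2:9  s3:9  s4:8  s5:1  s6:0 — peak 9.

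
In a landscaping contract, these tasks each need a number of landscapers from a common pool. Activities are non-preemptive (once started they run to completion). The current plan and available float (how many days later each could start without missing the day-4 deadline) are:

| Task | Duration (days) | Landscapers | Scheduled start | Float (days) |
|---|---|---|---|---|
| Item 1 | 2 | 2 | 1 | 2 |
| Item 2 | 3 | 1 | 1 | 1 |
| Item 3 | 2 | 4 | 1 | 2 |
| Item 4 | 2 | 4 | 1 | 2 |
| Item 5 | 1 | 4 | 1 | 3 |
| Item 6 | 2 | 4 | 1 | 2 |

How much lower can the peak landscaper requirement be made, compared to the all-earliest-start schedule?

9

Early-start peak: d1:19  d2:15  d3:1  d4:0 ⇒ 19.
Leveled (Item 1@1, Item 2@2, Item 3@1, Item 4@3, Item 5@1, Item 6@3): d1:10  d2:7  d3:9  d4:9 ⇒ 10.
Reduction 19 − 10 = 9.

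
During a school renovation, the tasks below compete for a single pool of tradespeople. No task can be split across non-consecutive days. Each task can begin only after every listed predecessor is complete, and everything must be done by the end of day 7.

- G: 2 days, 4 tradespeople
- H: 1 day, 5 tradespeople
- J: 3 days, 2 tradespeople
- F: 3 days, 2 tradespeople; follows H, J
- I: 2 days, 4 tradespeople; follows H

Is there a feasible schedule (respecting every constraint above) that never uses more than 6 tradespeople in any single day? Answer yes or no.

yes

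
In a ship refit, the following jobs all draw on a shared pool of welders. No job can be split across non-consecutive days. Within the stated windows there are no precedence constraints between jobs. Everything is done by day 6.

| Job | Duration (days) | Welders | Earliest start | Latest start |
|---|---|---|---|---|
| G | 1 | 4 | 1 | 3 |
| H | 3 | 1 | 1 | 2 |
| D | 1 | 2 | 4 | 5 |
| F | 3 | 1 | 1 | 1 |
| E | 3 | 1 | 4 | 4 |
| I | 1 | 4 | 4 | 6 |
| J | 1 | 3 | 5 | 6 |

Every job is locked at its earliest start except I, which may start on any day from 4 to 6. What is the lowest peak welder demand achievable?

I@4: d1:6  d2:2  d3:2  d4:7  d5:4  d6:1 → peak 7
I@5: d1:6  d2:2  d3:2  d4:3  d5:8  d6:1 → peak 8
I@6: d1:6  d2:2  d3:2  d4:3  d5:4  d6:5 → peak 6
Best is I@6, peak 6.

6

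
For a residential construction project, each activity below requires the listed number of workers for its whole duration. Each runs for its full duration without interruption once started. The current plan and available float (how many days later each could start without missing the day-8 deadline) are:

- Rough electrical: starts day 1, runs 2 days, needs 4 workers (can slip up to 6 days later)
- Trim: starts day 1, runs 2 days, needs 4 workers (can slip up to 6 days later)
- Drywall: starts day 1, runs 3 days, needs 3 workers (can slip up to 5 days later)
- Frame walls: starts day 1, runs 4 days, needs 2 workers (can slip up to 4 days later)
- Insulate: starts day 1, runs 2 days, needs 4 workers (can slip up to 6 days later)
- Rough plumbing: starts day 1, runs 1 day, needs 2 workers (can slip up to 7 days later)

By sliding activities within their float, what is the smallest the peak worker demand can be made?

7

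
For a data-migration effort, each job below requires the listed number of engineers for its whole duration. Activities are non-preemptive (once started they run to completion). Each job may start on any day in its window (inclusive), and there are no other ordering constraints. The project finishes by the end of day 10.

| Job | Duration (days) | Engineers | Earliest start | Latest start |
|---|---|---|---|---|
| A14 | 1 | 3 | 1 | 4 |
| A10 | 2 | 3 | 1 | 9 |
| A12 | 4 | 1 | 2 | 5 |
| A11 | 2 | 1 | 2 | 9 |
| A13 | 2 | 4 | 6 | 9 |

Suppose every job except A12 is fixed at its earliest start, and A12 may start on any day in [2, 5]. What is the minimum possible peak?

6

A12@2: d1:6  d2:5  d3:2  d4:1  d5:1  d6:4  d7:4  d8:0  d9:0  d10:0 → peak 6
A12@3: d1:6  d2:4  d3:2  d4:1  d5:1  d6:5  d7:4  d8:0  d9:0  d10:0 → peak 6
A12@4: d1:6  d2:4  d3:1  d4:1  d5:1  d6:5  d7:5  d8:0  d9:0  d10:0 → peak 6
A12@5: d1:6  d2:4  d3:1  d4:0  d5:1  d6:5  d7:5  d8:1  d9:0  d10:0 → peak 6
Best is A12@2, peak 6.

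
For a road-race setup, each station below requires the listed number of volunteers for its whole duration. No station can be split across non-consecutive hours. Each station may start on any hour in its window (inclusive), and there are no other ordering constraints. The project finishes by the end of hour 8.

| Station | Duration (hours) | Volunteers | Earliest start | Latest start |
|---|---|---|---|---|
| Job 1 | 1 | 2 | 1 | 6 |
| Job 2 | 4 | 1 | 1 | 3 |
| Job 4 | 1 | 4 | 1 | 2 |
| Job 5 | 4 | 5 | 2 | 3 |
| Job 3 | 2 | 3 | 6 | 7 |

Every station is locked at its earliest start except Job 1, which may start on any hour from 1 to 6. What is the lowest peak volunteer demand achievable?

Job 1@1: h1:7  h2:6  h3:6  h4:6  h5:5  h6:3  h7:3  h8:0 → peak 7
Job 1@2: h1:5  h2:8  h3:6  h4:6  h5:5  h6:3  h7:3  h8:0 → peak 8
Job 1@3: h1:5  h2:6  h3:8  h4:6  h5:5  h6:3  h7:3  h8:0 → peak 8
Job 1@4: h1:5  h2:6  h3:6  h4:8  h5:5  h6:3  h7:3  h8:0 → peak 8
Job 1@5: h1:5  h2:6  h3:6  h4:6  h5:7  h6:3  h7:3  h8:0 → peak 7
Job 1@6: h1:5  h2:6  h3:6  h4:6  h5:5  h6:5  h7:3  h8:0 → peak 6
Best is Job 1@6, peak 6.

6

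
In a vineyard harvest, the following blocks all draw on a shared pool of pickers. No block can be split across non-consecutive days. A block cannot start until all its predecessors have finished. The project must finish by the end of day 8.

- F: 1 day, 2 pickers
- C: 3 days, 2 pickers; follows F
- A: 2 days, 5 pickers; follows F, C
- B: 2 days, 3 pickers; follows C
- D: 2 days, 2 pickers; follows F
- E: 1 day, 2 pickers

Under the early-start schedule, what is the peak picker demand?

8

Early-start schedule: F@1, C@2, A@5, B@5, D@2, E@1.
Load per day: day 1: 4, day 2: 4, day 3: 4, day 4: 2, day 5: 8, day 6: 8, day 7: 0, day 8: 0.
Peak is 8.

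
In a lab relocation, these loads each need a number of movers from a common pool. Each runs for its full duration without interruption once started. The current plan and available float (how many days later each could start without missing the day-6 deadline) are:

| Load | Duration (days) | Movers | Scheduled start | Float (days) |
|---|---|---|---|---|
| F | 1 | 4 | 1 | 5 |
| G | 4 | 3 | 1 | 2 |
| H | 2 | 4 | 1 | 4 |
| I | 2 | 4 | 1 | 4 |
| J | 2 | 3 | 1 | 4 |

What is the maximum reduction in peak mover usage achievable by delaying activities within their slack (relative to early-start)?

Early-start peak: d1:18  d2:14  d3:3  d4:3  d5:0  d6:0 ⇒ 18.
Leveled (F@1, G@1, H@2, I@4, J@5): d1:7  d2:7  d3:7  d4:7  d5:7  d6:3 ⇒ 7.
Reduction 18 − 7 = 11.

11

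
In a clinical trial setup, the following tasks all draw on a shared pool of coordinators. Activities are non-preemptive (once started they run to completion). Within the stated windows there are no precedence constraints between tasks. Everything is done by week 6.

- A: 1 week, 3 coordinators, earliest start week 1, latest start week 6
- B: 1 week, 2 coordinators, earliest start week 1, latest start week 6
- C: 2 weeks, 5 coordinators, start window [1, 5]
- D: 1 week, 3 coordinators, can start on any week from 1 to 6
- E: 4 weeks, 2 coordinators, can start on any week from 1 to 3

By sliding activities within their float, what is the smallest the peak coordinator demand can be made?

Early-start (A@1, B@1, C@1, D@1, E@1) gives peak 15: w1:15  w2:7  w3:2  w4:2  w5:0  w6:0.
Shift B→2, C→5, D→3.
Schedule A@1, B@2, C@5, D@3, E@1: w1:5  w2:4  w3:5  w4:2  w5:5  w6:5 — peak 5.
Total coordinator-weeks = 26 over 6 weeks ⇒ peak ≥ ⌈26/6⌉ = 5, so 5 is optimal.

5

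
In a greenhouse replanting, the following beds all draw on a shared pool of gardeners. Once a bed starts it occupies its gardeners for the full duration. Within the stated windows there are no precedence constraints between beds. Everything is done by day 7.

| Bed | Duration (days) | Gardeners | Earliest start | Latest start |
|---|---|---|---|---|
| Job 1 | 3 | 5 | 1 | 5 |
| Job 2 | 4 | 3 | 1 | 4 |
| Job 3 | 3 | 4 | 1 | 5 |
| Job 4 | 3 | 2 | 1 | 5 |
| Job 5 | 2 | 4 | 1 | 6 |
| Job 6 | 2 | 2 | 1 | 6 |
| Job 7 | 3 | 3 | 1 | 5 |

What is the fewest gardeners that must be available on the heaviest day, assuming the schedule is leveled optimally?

11

Early-start (Job 1@1, Job 2@1, Job 3@1, Job 4@1, Job 5@1, Job 6@1, Job 7@1) gives peak 23: d1:23  d2:23  d3:17  d4:3  d5:0  d6:0  d7:0.
Shift Job 3→4, Job 5→4, Job 6→6, Job 7→5.
Schedule Job 1@1, Job 2@1, Job 3@4, Job 4@1, Job 5@4, Job 6@6, Job 7@5: d1:10  d2:10  d3:10  d4:11  d5:11  d6:9  d7:5 — peak 11.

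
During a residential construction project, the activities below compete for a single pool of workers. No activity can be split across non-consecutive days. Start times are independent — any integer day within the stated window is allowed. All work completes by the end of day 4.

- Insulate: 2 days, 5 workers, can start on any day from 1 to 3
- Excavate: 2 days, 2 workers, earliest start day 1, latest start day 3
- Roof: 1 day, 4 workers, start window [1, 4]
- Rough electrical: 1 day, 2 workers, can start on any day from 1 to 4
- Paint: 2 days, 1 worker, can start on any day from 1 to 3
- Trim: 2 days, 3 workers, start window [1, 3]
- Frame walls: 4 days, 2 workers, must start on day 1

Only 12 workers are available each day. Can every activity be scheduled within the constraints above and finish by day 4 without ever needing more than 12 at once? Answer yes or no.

Schedule Insulate@1, Excavate@1, Roof@3, Rough electrical@4, Paint@1, Trim@3, Frame walls@1: d1:10  d2:10  d3:9  d4:7 — peak 10 ≤ 12.

yes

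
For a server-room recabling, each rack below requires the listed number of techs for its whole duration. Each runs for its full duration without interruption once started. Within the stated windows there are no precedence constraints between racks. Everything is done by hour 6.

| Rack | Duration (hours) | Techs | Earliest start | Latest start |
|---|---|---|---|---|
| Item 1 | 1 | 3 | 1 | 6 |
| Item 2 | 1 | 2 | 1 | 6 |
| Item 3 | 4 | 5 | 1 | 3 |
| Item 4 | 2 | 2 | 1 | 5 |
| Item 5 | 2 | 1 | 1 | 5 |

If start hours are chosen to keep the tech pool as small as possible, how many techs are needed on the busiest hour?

Early-start (Item 1@1, Item 2@1, Item 3@1, Item 4@1, Item 5@1) gives peak 13: h1:13  h2:8  h3:5  h4:5  h5:0  h6:0.
Shift Item 2→2, Item 3→3.
Schedule Item 1@1, Item 2@2, Item 3@3, Item 4@1, Item 5@1: h1:6  h2:5  h3:5  h4:5  h5:5  h6:5 — peak 6.
Total tech-hours = 31 over 6 hours ⇒ peak ≥ ⌈31/6⌉ = 6, so 6 is optimal.

6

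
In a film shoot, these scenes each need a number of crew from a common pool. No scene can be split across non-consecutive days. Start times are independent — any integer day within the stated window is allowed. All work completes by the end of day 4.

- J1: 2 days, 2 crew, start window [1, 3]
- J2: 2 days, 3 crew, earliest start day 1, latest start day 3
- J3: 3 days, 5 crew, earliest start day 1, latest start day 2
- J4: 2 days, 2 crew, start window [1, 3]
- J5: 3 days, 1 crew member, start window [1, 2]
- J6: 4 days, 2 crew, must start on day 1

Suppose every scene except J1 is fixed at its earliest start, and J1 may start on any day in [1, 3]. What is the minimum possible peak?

13

J1@1: d1:15  d2:15  d3:8  d4:2 → peak 15
J1@2: d1:13  d2:15  d3:10  d4:2 → peak 15
J1@3: d1:13  d2:13  d3:10  d4:4 → peak 13
Best is J1@3, peak 13.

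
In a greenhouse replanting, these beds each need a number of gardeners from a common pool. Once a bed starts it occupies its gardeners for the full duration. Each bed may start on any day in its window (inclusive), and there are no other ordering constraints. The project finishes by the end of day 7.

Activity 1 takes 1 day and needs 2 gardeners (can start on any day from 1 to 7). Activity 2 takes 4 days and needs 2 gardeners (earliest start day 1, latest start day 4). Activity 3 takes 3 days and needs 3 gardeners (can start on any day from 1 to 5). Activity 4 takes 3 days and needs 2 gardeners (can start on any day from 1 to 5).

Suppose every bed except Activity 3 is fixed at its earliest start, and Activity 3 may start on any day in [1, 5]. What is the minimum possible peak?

6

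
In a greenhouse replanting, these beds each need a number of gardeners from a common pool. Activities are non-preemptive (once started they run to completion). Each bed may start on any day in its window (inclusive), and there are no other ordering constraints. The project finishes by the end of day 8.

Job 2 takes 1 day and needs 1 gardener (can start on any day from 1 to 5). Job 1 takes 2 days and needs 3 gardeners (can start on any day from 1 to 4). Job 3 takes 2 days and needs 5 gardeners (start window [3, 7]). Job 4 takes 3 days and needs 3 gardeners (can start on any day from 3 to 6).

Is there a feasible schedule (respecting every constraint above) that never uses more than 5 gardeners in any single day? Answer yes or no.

yes

Schedule Job 2@1, Job 1@1, Job 3@3, Job 4@5: d1:4  d2:3  d3:5  d4:5  d5:3  d6:3  d7:3  d8:0 — peak 5 ≤ 5.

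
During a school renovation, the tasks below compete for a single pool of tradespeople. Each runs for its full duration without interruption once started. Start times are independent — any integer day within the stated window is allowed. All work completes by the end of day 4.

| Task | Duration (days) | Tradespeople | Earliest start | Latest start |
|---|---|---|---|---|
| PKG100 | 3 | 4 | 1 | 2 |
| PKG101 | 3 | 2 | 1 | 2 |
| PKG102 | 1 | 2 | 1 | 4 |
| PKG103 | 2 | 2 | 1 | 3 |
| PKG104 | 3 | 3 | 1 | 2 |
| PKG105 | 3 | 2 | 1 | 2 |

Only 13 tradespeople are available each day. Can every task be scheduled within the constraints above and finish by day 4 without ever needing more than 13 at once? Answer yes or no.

Schedule PKG100@1, PKG101@1, PKG102@1, PKG103@1, PKG104@1, PKG105@2: d1:13  d2:13  d3:11  d4:2 — peak 13 ≤ 13.

yes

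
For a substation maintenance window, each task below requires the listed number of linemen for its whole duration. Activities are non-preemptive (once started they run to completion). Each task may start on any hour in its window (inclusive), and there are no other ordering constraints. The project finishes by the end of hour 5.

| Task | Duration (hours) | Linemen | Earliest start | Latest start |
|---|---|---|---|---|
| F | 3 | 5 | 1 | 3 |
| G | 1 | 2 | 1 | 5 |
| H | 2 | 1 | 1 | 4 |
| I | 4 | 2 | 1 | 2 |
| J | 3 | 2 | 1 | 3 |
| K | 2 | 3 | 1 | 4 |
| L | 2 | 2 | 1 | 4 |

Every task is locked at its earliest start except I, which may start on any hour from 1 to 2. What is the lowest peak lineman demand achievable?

I@1: h1:17  h2:15  h3:9  h4:2  h5:0 → peak 17
I@2: h1:15  h2:15  h3:9  h4:2  h5:2 → peak 15
Best is I@2, peak 15.

15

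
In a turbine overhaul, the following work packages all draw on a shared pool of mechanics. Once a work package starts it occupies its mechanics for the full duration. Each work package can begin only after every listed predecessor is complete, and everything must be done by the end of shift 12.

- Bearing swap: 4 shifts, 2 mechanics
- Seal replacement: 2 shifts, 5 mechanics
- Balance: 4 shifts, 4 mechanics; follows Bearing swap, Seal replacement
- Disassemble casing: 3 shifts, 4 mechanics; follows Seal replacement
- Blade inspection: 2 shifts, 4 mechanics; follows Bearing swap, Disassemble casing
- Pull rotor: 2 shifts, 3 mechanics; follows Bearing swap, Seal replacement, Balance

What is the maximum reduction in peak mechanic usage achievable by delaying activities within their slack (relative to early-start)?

Early-start peak: s1:7  s2:7  s3:6  s4:6  s5:8  s6:8  s7:8  s8:4  s9:3  s10:3  s11:0  s12:0 ⇒ 8.
Leveled (Bearing swap@1, Seal replacement@1, Balance@6, Disassemble casing@3, Blade inspection@10, Pull rotor@10): s1:7  s2:7  s3:6  s4:6  s5:4  s6:4  s7:4  s8:4  s9:4  s10:7  s11:7  s12:0 ⇒ 7.
Reduction 8 − 7 = 1.

1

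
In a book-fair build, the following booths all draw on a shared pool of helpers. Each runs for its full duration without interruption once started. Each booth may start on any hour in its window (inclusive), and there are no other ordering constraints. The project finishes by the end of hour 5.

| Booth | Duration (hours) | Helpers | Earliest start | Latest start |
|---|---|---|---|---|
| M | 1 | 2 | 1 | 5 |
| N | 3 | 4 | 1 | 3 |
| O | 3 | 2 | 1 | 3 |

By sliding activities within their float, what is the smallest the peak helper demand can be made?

6

Early-start (M@1, N@1, O@1) gives peak 8: h1:8  h2:6  h3:6  h4:0  h5:0.
Shift O→2.
Schedule M@1, N@1, O@2: h1:6  h2:6  h3:6  h4:2  h5:0 — peak 6.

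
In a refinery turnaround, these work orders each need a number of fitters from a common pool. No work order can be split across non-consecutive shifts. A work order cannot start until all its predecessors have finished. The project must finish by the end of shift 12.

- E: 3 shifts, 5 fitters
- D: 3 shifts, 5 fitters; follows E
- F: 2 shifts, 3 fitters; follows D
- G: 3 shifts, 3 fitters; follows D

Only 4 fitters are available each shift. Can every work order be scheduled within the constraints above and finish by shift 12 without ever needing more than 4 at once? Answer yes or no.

no

The minimum achievable peak is 5; 4 < 5, so no feasible schedule stays within the cap.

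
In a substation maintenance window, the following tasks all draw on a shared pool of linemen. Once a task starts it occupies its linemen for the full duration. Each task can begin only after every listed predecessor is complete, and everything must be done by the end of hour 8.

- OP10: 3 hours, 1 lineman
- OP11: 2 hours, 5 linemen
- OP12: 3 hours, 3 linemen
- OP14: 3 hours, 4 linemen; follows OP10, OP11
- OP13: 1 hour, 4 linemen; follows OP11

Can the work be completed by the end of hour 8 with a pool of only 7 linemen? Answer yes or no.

yes

Schedule OP10@1, OP11@1, OP12@3, OP14@4, OP13@7: h1:6  h2:6  h3:4  h4:7  h5:7  h6:4  h7:4  h8:0 — peak 7 ≤ 7.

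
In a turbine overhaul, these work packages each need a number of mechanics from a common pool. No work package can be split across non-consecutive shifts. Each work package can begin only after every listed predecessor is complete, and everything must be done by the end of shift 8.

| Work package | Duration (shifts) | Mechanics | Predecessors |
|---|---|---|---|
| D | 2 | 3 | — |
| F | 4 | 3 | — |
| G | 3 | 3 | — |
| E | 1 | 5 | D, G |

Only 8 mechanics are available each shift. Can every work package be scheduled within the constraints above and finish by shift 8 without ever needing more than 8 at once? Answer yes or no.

yes

Schedule D@1, F@1, G@3, E@6: s1:6  s2:6  s3:6  s4:6  s5:3  s6:5  s7:0  s8:0 — peak 6 ≤ 8.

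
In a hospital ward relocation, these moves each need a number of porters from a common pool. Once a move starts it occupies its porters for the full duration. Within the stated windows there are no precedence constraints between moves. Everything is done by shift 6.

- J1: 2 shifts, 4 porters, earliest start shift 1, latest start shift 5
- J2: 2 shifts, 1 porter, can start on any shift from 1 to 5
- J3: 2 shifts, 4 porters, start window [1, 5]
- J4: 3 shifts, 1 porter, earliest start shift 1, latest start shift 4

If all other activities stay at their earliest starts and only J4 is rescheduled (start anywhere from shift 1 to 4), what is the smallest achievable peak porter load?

9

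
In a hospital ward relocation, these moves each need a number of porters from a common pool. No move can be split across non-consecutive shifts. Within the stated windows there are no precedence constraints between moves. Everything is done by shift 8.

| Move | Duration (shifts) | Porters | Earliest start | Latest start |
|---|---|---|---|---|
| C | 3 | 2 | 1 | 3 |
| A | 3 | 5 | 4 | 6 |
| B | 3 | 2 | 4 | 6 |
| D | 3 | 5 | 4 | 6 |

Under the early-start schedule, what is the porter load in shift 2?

2

At early start, shift 2 has: C.
Demand: 2 = 2.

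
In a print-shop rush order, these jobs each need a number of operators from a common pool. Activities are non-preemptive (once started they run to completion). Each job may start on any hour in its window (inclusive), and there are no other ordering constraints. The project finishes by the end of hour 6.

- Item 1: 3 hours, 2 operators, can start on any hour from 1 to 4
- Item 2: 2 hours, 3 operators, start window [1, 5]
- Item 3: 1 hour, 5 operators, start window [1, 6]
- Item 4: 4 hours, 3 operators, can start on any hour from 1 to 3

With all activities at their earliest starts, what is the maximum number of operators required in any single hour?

13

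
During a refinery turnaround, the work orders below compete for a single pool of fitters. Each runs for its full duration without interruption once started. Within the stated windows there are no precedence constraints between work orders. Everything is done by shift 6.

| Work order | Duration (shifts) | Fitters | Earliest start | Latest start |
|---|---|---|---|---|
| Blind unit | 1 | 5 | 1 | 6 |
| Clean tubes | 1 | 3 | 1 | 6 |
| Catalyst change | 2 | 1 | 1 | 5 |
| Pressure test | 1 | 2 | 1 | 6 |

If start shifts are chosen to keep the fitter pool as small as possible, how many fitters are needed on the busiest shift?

Early-start (Blind unit@1, Clean tubes@1, Catalyst change@1, Pressure test@1) gives peak 11: s1:11  s2:1  s3:0  s4:0  s5:0  s6:0.
Shift Clean tubes→2, Catalyst change→2, Pressure test→3.
Schedule Blind unit@1, Clean tubes@2, Catalyst change@2, Pressure test@3: s1:5  s2:4  s3:3  s4:0  s5:0  s6:0 — peak 5.

5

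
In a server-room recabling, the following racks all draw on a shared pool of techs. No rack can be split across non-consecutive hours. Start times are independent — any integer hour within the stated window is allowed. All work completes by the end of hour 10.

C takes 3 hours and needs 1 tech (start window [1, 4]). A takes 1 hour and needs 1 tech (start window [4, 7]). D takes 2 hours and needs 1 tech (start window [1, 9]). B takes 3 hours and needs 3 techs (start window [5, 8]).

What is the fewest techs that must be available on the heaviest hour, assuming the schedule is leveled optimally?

Schedule C@1, A@4, D@1, B@5: h1:2  h2:2  h3:1  h4:1  h5:3  h6:3  h7:3  h8:0  h9:0  h10:0 — peak 3.

3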